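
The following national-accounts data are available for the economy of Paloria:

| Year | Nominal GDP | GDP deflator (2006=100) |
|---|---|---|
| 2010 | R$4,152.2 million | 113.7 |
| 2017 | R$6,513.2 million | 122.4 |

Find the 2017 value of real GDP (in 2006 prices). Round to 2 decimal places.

Real GDP = Nominal / (GDP deflator/100) = 6513.2 / 1.224 = 5321.24.

R$5,321.24 million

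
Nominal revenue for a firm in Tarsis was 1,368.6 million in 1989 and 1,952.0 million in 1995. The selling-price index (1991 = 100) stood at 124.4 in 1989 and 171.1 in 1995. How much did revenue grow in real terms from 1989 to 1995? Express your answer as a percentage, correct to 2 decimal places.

3.70%

Real revenue 1989 = 1368.6 / 1.244 = 1100.16.
Real revenue 1995 = 1952.0 / 1.711 = 1140.85.
Real growth = 1140.85 / 1100.16 − 1 = 0.0370.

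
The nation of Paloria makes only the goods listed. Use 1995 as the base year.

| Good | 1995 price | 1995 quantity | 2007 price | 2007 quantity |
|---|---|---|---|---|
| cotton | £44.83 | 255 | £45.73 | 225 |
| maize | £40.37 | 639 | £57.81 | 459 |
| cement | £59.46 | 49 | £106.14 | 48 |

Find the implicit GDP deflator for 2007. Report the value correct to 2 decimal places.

133.20

Nominal GDP 2007 = 45.73·225 + 57.81·459 + 106.14·48 = 41918.76.
Real GDP 2007 (at 1995 prices) = 44.83·225 + 40.37·459 + 59.46·48 = 31470.66.
Deflator = Nominal/Real × 100 = 41918.76/31470.66 × 100 = 133.199.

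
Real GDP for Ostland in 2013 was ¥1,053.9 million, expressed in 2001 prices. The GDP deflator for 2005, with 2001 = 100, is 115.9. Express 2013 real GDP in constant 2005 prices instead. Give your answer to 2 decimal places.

¥1,221.47 million

Real GDP in 2005 prices = Real GDP in 2001 prices × (P_2005/P_2001) = 1053.9 × 1.159 = 1221.47.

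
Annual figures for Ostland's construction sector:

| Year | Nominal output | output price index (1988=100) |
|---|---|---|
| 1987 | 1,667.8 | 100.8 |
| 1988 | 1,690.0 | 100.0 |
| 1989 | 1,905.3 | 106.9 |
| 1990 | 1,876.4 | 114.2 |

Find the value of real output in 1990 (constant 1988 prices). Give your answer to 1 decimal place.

Real output 1990 = 1876.4 / 1.142 = 1643.08.

1,643.1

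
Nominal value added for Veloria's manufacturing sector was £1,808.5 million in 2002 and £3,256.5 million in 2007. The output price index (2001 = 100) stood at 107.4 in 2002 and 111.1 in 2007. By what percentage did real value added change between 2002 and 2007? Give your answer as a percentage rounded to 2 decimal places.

74.07%

Real value added 2002 = 1808.5 / 1.074 = 1683.89.
Real value added 2007 = 3256.5 / 1.111 = 2931.14.
Real growth = 2931.14 / 1683.89 − 1 = 0.7407.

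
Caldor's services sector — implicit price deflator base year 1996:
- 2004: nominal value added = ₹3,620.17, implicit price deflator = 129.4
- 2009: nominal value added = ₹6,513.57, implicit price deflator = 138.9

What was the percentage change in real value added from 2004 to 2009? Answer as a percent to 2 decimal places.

Deflate each year: 2004 → 3620.17/1.294 = 2797.66; 2009 → 6513.57/1.389 = 4689.40.
So real value added changed by 4689.40/2797.66 − 1 = 0.6762, i.e. 67.62%.

67.62%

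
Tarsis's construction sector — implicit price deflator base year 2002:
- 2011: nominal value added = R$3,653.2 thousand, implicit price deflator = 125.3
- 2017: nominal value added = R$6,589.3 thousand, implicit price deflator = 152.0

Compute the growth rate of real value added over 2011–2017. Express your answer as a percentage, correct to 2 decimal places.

48.69%

Deflate each year: 2011 → 3653.2/1.253 = 2915.56; 2017 → 6589.3/1.520 = 4335.07.
So real value added changed by 4335.07/2915.56 − 1 = 0.4869, i.e. 48.69%.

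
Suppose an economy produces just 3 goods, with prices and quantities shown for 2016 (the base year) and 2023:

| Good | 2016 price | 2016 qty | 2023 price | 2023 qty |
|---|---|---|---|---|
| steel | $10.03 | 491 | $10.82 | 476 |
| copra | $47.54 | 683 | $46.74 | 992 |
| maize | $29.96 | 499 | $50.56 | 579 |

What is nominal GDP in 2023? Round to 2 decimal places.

$80790.64

Nominal GDP 2023 = Σ (p_2023 × q_2023) = 10.82·476 + 46.74·992 + 50.56·579 = 80790.64.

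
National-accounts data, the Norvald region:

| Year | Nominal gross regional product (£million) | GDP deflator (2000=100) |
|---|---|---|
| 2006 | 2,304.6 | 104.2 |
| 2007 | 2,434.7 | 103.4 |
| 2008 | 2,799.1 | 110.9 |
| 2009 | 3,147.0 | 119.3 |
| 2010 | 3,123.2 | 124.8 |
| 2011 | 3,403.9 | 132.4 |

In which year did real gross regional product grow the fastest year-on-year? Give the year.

2008

2007: real = 2434.7/1.034 = 2354.64; growth vs 2006 (2211.71) = 6.46%.
2008: real = 2799.1/1.109 = 2523.99; growth vs 2007 (2354.64) = 7.19%.
2009: real = 3147.0/1.193 = 2637.89; growth vs 2008 (2523.99) = 4.51%.
2010: real = 3123.2/1.248 = 2502.56; growth vs 2009 (2637.89) = -5.13%.
2011: real = 3403.9/1.324 = 2570.92; growth vs 2010 (2502.56) = 2.73%.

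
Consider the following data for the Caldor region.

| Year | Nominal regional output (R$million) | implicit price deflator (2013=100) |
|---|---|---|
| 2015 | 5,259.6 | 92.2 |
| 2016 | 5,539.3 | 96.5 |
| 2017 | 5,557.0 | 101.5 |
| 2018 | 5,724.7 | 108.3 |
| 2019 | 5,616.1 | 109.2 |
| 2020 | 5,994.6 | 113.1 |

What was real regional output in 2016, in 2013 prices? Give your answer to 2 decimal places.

Real regional output 2016 = 5539.3 / 0.965 = 5740.21.

R$5,740.21 million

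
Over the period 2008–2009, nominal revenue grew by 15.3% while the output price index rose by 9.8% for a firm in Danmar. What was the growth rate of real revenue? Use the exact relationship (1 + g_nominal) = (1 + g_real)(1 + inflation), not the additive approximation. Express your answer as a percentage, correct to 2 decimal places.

(1 + g_nom) = (1 + g_real)(1 + π), so g_real = 1.1530 / 1.0980 − 1 = 0.05009.

5.01%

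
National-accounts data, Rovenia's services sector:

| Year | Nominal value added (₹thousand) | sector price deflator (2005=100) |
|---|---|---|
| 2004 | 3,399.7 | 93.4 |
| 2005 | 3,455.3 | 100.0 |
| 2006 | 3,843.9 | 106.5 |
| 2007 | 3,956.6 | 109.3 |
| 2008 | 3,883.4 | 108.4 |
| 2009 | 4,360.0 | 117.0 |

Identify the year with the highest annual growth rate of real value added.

2005: real = 3455.3/1.000 = 3455.30; growth vs 2004 (3639.94) = -5.07%.
2006: real = 3843.9/1.065 = 3609.30; growth vs 2005 (3455.30) = 4.46%.
2007: real = 3956.6/1.093 = 3619.95; growth vs 2006 (3609.30) = 0.30%.
2008: real = 3883.4/1.084 = 3582.47; growth vs 2007 (3619.95) = -1.04%.
2009: real = 4360.0/1.170 = 3726.50; growth vs 2008 (3582.47) = 4.02%.

2006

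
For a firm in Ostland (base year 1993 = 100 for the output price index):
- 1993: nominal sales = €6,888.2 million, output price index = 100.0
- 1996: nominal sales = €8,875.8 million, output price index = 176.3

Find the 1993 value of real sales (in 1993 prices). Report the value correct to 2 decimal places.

Real sales = Nominal / (output price index/100) = 6888.2 / 1.000 = 6888.20.

€6,888.20 million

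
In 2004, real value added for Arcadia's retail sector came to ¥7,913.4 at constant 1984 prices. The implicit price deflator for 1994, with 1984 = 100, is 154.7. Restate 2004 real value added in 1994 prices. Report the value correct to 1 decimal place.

Real value added in 1994 prices = Real value added in 1984 prices × (P_1994/P_1984) = 7913.4 × 1.547 = 12242.03.

¥12,242.0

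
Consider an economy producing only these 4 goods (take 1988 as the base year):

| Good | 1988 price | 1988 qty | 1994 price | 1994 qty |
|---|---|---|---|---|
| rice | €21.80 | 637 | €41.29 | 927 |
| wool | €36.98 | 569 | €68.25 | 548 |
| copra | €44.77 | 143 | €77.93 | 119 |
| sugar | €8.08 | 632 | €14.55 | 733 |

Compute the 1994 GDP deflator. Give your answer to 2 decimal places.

Nominal GDP 1994 = 41.29·927 + 68.25·548 + 77.93·119 + 14.55·733 = 95615.65.
Real GDP 1994 (at 1988 prices) = 21.80·927 + 36.98·548 + 44.77·119 + 8.08·733 = 51723.91.
Deflator = Nominal/Real × 100 = 95615.65/51723.91 × 100 = 184.858.

184.86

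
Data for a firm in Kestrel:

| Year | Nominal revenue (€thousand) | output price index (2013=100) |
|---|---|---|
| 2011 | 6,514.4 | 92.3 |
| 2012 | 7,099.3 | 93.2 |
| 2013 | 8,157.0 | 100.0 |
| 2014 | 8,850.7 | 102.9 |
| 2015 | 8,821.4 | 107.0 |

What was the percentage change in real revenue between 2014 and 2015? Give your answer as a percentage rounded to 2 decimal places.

-4.15%

Real revenue 2014 = 8850.7/1.029 = 8601.26.
Real revenue 2015 = 8821.4/1.070 = 8244.30.
Change = 8244.30/8601.26 − 1 = -0.0415.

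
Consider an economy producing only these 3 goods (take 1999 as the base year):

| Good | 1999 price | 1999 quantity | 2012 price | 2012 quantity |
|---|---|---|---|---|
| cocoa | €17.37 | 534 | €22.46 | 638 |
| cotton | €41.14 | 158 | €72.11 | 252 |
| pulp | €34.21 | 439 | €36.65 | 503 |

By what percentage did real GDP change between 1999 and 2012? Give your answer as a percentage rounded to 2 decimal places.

25.53%

Real GDP 1999 = Nominal GDP 1999 = 17.37·534 + 41.14·158 + 34.21·439 = 30793.89.
Real GDP 2012 (at 1999 prices) = 17.37·638 + 41.14·252 + 34.21·503 = 38656.97.
Real growth = 38656.97/30793.89 − 1 = 0.2553.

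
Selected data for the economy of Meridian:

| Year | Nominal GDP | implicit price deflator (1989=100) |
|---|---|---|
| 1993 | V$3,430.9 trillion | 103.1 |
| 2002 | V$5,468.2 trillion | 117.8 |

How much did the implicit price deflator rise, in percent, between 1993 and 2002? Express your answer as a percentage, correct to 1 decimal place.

14.3%

Price-level change = 117.8 / 103.1 − 1 = 0.1426.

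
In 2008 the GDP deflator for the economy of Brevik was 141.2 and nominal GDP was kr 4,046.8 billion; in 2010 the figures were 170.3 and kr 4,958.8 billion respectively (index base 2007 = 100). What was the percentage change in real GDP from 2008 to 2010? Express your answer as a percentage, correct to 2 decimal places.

Real GDP 2008 = 4046.8 / 1.412 = 2866.01.
Real GDP 2010 = 4958.8 / 1.703 = 2911.80.
Real growth = 2911.80 / 2866.01 − 1 = 0.0160.

1.60%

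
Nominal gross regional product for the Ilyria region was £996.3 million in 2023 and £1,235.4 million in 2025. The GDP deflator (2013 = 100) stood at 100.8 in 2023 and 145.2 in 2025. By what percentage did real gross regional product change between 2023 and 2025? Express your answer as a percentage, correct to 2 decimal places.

-13.92%

Deflate each year: 2023 → 996.3/1.008 = 988.39; 2025 → 1235.4/1.452 = 850.83.
So real gross regional product changed by 850.83/988.39 − 1 = -0.1392, i.e. -13.92%.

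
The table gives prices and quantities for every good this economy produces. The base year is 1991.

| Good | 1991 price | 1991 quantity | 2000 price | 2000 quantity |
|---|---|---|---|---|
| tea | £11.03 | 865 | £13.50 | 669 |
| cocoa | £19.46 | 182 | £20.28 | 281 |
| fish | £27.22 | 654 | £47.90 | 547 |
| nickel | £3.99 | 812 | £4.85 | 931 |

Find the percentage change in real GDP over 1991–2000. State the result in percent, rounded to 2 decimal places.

Real GDP 1991 = Nominal GDP 1991 = 11.03·865 + 19.46·182 + 27.22·654 + 3.99·812 = 34124.43.
Real GDP 2000 (at 1991 prices) = 11.03·669 + 19.46·281 + 27.22·547 + 3.99·931 = 31451.36.
Real growth = 31451.36/34124.43 − 1 = -0.0783.

-7.83%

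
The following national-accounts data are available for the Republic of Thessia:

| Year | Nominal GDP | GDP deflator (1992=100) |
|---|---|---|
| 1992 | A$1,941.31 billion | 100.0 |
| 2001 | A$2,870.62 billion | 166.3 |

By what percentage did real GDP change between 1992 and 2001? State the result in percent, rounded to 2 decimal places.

Real GDP 1992 = 1941.31 / 1.000 = 1941.31.
Real GDP 2001 = 2870.62 / 1.663 = 1726.17.
Real growth = 1726.17 / 1941.31 − 1 = -0.1108.

-11.08%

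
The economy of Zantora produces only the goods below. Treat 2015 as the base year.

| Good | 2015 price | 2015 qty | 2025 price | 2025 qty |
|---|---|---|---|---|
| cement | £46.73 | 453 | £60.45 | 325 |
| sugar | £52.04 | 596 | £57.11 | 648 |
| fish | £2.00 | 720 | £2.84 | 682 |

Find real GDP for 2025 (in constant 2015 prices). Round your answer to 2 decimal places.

Real GDP 2025 = Σ (p_2015 × q_2025) = 46.73·325 + 52.04·648 + 2.00·682 = 50273.17.

£50273.17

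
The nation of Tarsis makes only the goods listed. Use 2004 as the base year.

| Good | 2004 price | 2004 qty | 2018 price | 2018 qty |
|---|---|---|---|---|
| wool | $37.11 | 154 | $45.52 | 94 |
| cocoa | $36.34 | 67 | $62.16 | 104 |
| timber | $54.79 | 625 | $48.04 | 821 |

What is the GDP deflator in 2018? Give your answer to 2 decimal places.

Nominal GDP 2018 = 45.52·94 + 62.16·104 + 48.04·821 = 50184.36.
Real GDP 2018 (at 2004 prices) = 37.11·94 + 36.34·104 + 54.79·821 = 52250.29.
Deflator = Nominal/Real × 100 = 50184.36/52250.29 × 100 = 96.046.

96.05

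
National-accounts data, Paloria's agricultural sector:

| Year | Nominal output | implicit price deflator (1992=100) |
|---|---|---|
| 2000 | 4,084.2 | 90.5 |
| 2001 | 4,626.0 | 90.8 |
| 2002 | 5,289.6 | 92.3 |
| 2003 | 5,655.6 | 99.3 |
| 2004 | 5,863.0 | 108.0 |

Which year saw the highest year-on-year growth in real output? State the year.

2001

2001: real = 4626.0/0.908 = 5094.71; growth vs 2000 (4512.93) = 12.89%.
2002: real = 5289.6/0.923 = 5730.88; growth vs 2001 (5094.71) = 12.49%.
2003: real = 5655.6/0.993 = 5695.47; growth vs 2002 (5730.88) = -0.62%.
2004: real = 5863.0/1.080 = 5428.70; growth vs 2003 (5695.47) = -4.68%.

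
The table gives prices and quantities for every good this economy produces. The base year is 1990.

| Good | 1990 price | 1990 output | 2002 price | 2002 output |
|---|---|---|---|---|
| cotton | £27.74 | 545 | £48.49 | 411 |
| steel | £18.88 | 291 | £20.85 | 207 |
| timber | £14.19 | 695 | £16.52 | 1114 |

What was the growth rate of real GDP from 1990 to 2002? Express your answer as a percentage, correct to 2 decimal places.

Real GDP 1990 = Nominal GDP 1990 = 27.74·545 + 18.88·291 + 14.19·695 = 30474.43.
Real GDP 2002 (at 1990 prices) = 27.74·411 + 18.88·207 + 14.19·1114 = 31116.96.
Real growth = 31116.96/30474.43 − 1 = 0.0211.

2.11%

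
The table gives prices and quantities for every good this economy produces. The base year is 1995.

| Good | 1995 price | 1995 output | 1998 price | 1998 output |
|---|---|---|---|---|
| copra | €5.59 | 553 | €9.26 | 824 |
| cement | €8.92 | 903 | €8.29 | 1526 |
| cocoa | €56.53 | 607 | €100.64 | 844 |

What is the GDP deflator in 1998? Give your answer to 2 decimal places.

159.60

Nominal GDP 1998 = 9.26·824 + 8.29·1526 + 100.64·844 = 105220.94.
Real GDP 1998 (at 1995 prices) = 5.59·824 + 8.92·1526 + 56.53·844 = 65929.40.
Deflator = Nominal/Real × 100 = 105220.94/65929.40 × 100 = 159.596.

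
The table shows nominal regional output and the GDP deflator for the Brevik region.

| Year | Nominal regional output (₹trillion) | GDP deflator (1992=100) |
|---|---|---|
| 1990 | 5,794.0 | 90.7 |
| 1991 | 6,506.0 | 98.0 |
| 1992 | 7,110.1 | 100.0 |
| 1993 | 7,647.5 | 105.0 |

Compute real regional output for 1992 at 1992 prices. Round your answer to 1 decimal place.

₹7,110.1 trillion

Real regional output 1992 = 7110.1 / 1.000 = 7110.10.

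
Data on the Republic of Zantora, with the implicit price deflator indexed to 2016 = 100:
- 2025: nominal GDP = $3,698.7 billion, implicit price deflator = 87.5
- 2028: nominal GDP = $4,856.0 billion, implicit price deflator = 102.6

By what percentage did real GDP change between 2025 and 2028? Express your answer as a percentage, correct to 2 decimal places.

11.97%

Deflate each year: 2025 → 3698.7/0.875 = 4227.09; 2028 → 4856.0/1.026 = 4732.94.
So real GDP changed by 4732.94/4227.09 − 1 = 0.1197, i.e. 11.97%.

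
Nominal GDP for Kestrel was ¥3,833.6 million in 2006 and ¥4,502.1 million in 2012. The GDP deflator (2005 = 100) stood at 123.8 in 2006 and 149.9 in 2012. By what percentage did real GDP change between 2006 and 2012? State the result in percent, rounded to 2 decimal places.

-3.01%

Real GDP 2006 = 3833.6 / 1.238 = 3096.61.
Real GDP 2012 = 4502.1 / 1.499 = 3003.40.
Real growth = 3003.40 / 3096.61 − 1 = -0.0301.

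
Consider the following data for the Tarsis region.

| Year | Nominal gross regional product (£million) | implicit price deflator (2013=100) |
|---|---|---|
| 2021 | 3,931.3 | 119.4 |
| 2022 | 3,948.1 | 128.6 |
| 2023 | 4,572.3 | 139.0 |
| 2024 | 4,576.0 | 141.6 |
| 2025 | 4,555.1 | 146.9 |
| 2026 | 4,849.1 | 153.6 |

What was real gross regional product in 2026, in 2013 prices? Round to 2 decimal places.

£3,156.97 million

Real gross regional product 2026 = 4849.1 / 1.536 = 3156.97.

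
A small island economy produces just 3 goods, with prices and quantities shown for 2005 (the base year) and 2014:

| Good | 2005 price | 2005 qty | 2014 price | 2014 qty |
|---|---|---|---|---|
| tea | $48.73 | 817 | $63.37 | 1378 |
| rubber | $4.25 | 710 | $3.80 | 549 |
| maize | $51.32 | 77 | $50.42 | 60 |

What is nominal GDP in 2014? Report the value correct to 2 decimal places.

$92435.26

Nominal GDP 2014 = Σ (p_2014 × q_2014) = 63.37·1378 + 3.80·549 + 50.42·60 = 92435.26.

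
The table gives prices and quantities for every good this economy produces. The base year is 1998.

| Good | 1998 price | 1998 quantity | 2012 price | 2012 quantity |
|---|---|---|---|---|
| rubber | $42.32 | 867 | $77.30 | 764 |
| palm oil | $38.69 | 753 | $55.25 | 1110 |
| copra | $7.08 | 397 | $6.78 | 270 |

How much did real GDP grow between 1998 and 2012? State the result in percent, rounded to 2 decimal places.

Real GDP 1998 = Nominal GDP 1998 = 42.32·867 + 38.69·753 + 7.08·397 = 68635.77.
Real GDP 2012 (at 1998 prices) = 42.32·764 + 38.69·1110 + 7.08·270 = 77189.98.
Real growth = 77189.98/68635.77 − 1 = 0.1246.

12.46%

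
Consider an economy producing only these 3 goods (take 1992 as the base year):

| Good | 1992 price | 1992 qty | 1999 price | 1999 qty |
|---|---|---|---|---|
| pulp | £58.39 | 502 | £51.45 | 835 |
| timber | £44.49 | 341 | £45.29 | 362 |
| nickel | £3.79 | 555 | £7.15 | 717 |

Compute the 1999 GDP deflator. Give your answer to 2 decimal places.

95.42

Nominal GDP 1999 = 51.45·835 + 45.29·362 + 7.15·717 = 64482.28.
Real GDP 1999 (at 1992 prices) = 58.39·835 + 44.49·362 + 3.79·717 = 67578.46.
Deflator = Nominal/Real × 100 = 64482.28/67578.46 × 100 = 95.418.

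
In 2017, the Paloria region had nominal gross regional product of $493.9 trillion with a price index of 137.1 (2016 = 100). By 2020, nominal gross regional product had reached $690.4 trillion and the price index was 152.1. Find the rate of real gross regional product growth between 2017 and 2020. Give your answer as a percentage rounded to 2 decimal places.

Deflate each year: 2017 → 493.9/1.371 = 360.25; 2020 → 690.4/1.521 = 453.91.
So real gross regional product changed by 453.91/360.25 − 1 = 0.2600, i.e. 26.00%.

26.00%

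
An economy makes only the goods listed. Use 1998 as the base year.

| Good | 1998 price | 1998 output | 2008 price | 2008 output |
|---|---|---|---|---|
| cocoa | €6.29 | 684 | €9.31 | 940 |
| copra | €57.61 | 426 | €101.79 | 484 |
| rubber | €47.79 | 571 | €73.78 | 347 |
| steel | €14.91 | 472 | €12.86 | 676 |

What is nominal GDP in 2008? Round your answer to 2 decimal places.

€92312.78

Nominal GDP 2008 = Σ (p_2008 × q_2008) = 9.31·940 + 101.79·484 + 73.78·347 + 12.86·676 = 92312.78.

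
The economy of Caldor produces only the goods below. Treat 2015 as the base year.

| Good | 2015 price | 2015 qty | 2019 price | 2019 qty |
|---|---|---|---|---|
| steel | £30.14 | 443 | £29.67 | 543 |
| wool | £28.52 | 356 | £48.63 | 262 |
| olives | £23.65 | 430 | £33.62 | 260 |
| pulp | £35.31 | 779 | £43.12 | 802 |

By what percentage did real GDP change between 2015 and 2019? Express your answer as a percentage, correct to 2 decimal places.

-4.70%

Real GDP 2015 = Nominal GDP 2015 = 30.14·443 + 28.52·356 + 23.65·430 + 35.31·779 = 61181.13.
Real GDP 2019 (at 2015 prices) = 30.14·543 + 28.52·262 + 23.65·260 + 35.31·802 = 58305.88.
Real growth = 58305.88/61181.13 − 1 = -0.0470.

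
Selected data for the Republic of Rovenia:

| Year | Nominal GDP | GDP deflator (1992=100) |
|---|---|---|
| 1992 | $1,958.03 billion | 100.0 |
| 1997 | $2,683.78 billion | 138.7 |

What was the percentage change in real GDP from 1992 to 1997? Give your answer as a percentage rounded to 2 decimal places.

-1.18%

Real GDP 1992 = 1958.03 / 1.000 = 1958.03.
Real GDP 1997 = 2683.78 / 1.387 = 1934.95.
Real growth = 1934.95 / 1958.03 − 1 = -0.0118.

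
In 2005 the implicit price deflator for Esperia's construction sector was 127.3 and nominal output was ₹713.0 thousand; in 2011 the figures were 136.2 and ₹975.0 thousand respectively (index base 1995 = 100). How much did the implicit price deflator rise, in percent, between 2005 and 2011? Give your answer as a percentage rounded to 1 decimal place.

Price-level change = 136.2 / 127.3 − 1 = 0.0699.

7.0%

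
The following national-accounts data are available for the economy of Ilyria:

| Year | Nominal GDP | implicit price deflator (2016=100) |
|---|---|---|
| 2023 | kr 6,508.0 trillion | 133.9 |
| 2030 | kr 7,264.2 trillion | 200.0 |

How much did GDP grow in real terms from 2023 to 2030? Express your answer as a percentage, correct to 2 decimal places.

Deflate each year: 2023 → 6508.0/1.339 = 4860.34; 2030 → 7264.2/2.000 = 3632.10.
So real GDP changed by 3632.10/4860.34 − 1 = -0.2527, i.e. -25.27%.

-25.27%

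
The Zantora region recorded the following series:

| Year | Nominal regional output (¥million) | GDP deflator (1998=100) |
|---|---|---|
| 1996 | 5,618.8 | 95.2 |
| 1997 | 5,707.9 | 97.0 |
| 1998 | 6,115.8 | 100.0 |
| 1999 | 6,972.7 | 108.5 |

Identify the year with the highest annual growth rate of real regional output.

1999

1997: real = 5707.9/0.970 = 5884.43; growth vs 1996 (5902.10) = -0.30%.
1998: real = 6115.8/1.000 = 6115.80; growth vs 1997 (5884.43) = 3.93%.
1999: real = 6972.7/1.085 = 6426.45; growth vs 1998 (6115.80) = 5.08%.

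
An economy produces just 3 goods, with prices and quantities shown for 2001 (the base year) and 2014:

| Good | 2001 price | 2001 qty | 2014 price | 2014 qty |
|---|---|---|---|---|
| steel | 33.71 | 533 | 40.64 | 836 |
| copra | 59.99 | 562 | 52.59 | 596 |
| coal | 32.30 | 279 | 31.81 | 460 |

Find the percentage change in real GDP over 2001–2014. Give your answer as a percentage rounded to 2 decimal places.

Real GDP 2001 = Nominal GDP 2001 = 33.71·533 + 59.99·562 + 32.30·279 = 60693.51.
Real GDP 2014 (at 2001 prices) = 33.71·836 + 59.99·596 + 32.30·460 = 78793.60.
Real growth = 78793.60/60693.51 − 1 = 0.2982.

29.82%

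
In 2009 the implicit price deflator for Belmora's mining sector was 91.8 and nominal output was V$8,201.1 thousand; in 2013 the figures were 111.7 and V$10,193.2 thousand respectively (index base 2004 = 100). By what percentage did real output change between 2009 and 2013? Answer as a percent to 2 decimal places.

Real output 2009 = 8201.1 / 0.918 = 8933.66.
Real output 2013 = 10193.2 / 1.117 = 9125.51.
Real growth = 9125.51 / 8933.66 − 1 = 0.0215.

2.15%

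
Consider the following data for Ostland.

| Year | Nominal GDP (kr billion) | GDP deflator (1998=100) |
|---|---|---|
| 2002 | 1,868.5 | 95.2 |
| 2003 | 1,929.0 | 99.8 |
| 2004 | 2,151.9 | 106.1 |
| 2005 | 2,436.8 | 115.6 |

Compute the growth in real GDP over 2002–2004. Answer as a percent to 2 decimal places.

Real GDP 2002 = 1868.5/0.952 = 1962.71.
Real GDP 2004 = 2151.9/1.061 = 2028.18.
Change = 2028.18/1962.71 − 1 = 0.0334.

3.34%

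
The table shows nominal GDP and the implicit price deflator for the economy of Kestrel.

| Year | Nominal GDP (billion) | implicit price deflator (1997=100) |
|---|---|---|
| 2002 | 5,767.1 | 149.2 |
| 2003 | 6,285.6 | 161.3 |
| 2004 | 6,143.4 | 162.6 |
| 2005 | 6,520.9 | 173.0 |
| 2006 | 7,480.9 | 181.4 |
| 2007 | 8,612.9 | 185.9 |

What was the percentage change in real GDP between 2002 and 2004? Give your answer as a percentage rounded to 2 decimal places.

-2.25%

Real GDP 2002 = 5767.1/1.492 = 3865.35.
Real GDP 2004 = 6143.4/1.626 = 3778.23.
Change = 3778.23/3865.35 − 1 = -0.0225.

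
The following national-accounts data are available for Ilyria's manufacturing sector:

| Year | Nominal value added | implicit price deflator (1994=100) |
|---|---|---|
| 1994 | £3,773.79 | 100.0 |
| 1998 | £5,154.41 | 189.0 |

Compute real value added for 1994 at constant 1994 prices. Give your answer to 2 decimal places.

£3,773.79

Real value added = Nominal / (implicit price deflator/100) = 3773.79 / 1.000 = 3773.79.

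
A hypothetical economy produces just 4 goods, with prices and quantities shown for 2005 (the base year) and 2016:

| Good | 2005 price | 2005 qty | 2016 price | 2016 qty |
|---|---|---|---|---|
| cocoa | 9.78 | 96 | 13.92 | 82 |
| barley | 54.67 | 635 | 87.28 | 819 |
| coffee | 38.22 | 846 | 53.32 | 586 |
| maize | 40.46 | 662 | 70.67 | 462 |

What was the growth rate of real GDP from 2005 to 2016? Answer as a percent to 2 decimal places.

Real GDP 2005 = Nominal GDP 2005 = 9.78·96 + 54.67·635 + 38.22·846 + 40.46·662 = 94772.97.
Real GDP 2016 (at 2005 prices) = 9.78·82 + 54.67·819 + 38.22·586 + 40.46·462 = 86666.13.
Real growth = 86666.13/94772.97 − 1 = -0.0855.

-8.55%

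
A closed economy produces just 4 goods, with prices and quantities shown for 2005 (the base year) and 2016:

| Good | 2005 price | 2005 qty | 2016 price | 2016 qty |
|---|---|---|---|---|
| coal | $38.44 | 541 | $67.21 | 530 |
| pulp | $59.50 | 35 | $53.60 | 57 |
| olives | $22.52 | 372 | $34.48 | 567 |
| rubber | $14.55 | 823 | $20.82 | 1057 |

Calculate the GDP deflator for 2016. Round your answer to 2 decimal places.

154.55

Nominal GDP 2016 = 67.21·530 + 53.60·57 + 34.48·567 + 20.82·1057 = 80233.40.
Real GDP 2016 (at 2005 prices) = 38.44·530 + 59.50·57 + 22.52·567 + 14.55·1057 = 51912.89.
Deflator = Nominal/Real × 100 = 80233.40/51912.89 × 100 = 154.554.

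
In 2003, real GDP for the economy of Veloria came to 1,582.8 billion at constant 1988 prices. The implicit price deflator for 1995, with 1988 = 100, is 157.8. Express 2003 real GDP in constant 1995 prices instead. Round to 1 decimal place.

Real GDP in 1995 prices = Real GDP in 1988 prices × (P_1995/P_1988) = 1582.8 × 1.578 = 2497.66.

2,497.7 billion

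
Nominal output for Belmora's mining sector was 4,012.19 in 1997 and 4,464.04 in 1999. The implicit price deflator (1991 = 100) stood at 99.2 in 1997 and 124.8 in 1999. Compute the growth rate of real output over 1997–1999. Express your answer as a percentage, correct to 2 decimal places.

-11.56%

Real output 1997 = 4012.19 / 0.992 = 4044.55.
Real output 1999 = 4464.04 / 1.248 = 3576.96.
Real growth = 3576.96 / 4044.55 − 1 = -0.1156.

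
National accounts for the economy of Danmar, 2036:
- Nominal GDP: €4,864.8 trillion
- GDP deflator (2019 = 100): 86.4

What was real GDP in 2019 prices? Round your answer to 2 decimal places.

€5,630.56 trillion

Real GDP = Nominal / (GDP deflator/100) = 4864.8 / 0.864 = 5630.56.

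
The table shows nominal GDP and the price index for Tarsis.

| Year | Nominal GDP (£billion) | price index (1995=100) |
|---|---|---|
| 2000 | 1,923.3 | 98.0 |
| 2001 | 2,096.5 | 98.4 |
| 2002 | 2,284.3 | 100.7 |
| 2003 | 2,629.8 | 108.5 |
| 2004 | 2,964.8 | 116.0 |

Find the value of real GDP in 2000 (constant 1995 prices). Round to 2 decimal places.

£1,962.55 billion

Real GDP 2000 = 1923.3 / 0.980 = 1962.55.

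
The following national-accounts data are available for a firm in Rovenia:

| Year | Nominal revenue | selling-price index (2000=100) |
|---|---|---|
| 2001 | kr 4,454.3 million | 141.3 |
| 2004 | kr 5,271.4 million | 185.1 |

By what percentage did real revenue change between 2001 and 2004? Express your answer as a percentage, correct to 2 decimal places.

Deflate each year: 2001 → 4454.3/1.413 = 3152.37; 2004 → 5271.4/1.851 = 2847.87.
So real revenue changed by 2847.87/3152.37 − 1 = -0.0966, i.e. -9.66%.

-9.66%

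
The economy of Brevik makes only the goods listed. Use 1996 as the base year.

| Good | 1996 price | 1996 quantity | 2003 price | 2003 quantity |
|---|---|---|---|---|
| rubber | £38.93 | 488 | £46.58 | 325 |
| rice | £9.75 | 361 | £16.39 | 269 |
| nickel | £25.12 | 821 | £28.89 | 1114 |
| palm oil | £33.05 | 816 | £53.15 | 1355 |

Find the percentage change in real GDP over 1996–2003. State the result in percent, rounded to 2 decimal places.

25.58%

Real GDP 1996 = Nominal GDP 1996 = 38.93·488 + 9.75·361 + 25.12·821 + 33.05·816 = 70109.91.
Real GDP 2003 (at 1996 prices) = 38.93·325 + 9.75·269 + 25.12·1114 + 33.05·1355 = 88041.43.
Real growth = 88041.43/70109.91 − 1 = 0.2558.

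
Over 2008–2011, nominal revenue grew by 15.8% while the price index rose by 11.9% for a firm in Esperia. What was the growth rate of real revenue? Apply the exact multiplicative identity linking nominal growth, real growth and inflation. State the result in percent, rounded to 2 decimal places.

3.49%

(1 + g_nom) = (1 + g_real)(1 + π), so g_real = 1.1580 / 1.1190 − 1 = 0.03485.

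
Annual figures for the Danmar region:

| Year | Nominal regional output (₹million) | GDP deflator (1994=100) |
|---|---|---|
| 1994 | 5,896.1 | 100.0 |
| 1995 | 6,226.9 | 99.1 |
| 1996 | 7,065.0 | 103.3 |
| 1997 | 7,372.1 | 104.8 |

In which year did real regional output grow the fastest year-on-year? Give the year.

1995: real = 6226.9/0.991 = 6283.45; growth vs 1994 (5896.10) = 6.57%.
1996: real = 7065.0/1.033 = 6839.30; growth vs 1995 (6283.45) = 8.85%.
1997: real = 7372.1/1.048 = 7034.45; growth vs 1996 (6839.30) = 2.85%.

1996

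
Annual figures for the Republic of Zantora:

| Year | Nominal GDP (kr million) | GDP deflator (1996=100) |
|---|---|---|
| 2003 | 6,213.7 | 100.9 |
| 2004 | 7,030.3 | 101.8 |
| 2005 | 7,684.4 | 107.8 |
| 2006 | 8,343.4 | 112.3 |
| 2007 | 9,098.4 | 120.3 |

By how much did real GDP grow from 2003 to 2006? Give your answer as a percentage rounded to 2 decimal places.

20.64%

Real GDP 2003 = 6213.7/1.009 = 6158.28.
Real GDP 2006 = 8343.4/1.123 = 7429.56.
Change = 7429.56/6158.28 − 1 = 0.2064.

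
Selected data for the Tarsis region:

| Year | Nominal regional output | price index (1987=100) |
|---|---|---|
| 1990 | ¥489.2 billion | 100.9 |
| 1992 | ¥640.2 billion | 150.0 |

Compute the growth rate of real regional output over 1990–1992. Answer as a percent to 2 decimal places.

Deflate each year: 1990 → 489.2/1.009 = 484.84; 1992 → 640.2/1.500 = 426.80.
So real regional output changed by 426.80/484.84 − 1 = -0.1197, i.e. -11.97%.

-11.97%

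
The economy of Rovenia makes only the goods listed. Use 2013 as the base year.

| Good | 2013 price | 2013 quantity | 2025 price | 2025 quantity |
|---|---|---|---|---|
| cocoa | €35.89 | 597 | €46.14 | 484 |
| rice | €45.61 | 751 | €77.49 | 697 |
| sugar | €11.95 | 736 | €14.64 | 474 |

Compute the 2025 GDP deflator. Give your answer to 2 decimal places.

151.90

Nominal GDP 2025 = 46.14·484 + 77.49·697 + 14.64·474 = 83281.65.
Real GDP 2025 (at 2013 prices) = 35.89·484 + 45.61·697 + 11.95·474 = 54825.23.
Deflator = Nominal/Real × 100 = 83281.65/54825.23 × 100 = 151.904.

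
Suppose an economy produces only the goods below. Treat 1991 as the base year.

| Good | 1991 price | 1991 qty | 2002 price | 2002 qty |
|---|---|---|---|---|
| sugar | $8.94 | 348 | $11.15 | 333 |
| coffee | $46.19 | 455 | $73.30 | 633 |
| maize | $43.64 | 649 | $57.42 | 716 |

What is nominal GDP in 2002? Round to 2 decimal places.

Nominal GDP 2002 = Σ (p_2002 × q_2002) = 11.15·333 + 73.30·633 + 57.42·716 = 91224.57.

$91224.57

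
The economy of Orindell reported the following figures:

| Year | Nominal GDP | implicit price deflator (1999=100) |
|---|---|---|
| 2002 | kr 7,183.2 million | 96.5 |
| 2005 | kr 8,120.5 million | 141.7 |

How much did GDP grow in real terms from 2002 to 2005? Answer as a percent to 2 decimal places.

Deflate each year: 2002 → 7183.2/0.965 = 7443.73; 2005 → 8120.5/1.417 = 5730.77.
So real GDP changed by 5730.77/7443.73 − 1 = -0.2301, i.e. -23.01%.

-23.01%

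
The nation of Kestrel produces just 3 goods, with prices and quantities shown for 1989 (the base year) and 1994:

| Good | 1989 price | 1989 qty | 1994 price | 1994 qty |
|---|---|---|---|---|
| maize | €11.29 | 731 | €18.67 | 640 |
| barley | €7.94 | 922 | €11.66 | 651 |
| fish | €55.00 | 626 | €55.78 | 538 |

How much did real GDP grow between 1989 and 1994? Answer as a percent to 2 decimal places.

Real GDP 1989 = Nominal GDP 1989 = 11.29·731 + 7.94·922 + 55.00·626 = 50003.67.
Real GDP 1994 (at 1989 prices) = 11.29·640 + 7.94·651 + 55.00·538 = 41984.54.
Real growth = 41984.54/50003.67 − 1 = -0.1604.

-16.04%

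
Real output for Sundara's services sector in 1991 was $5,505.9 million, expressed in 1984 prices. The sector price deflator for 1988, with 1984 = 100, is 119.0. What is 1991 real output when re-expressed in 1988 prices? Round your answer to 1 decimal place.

Real output in 1988 prices = Real output in 1984 prices × (P_1988/P_1984) = 5505.9 × 1.190 = 6552.02.

$6,552.0 million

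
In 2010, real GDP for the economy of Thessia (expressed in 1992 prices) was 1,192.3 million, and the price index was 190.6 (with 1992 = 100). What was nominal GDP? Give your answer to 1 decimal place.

Nominal GDP = Real × (price index/100) = 1192.3 × 1.906 = 2272.52.

2,272.5 million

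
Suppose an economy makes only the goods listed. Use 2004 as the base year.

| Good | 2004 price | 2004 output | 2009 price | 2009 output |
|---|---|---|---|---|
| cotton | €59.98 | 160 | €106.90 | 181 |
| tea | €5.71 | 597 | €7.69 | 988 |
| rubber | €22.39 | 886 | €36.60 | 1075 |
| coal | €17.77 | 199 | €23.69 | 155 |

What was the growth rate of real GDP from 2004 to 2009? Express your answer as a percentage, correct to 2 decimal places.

Real GDP 2004 = Nominal GDP 2004 = 59.98·160 + 5.71·597 + 22.39·886 + 17.77·199 = 36379.44.
Real GDP 2009 (at 2004 prices) = 59.98·181 + 5.71·988 + 22.39·1075 + 17.77·155 = 43321.46.
Real growth = 43321.46/36379.44 − 1 = 0.1908.

19.08%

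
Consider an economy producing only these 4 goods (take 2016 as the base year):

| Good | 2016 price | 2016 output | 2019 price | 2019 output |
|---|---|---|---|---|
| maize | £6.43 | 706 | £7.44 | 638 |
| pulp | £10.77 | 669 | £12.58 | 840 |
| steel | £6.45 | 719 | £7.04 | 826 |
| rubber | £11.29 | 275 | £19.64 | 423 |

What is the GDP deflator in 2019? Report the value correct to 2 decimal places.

126.60

Nominal GDP 2019 = 7.44·638 + 12.58·840 + 7.04·826 + 19.64·423 = 29436.68.
Real GDP 2019 (at 2016 prices) = 6.43·638 + 10.77·840 + 6.45·826 + 11.29·423 = 23252.51.
Deflator = Nominal/Real × 100 = 29436.68/23252.51 × 100 = 126.596.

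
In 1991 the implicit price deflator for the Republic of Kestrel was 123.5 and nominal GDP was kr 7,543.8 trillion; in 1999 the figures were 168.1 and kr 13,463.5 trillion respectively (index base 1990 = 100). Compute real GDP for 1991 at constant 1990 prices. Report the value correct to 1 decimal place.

Real GDP = Nominal / (implicit price deflator/100) = 7543.8 / 1.235 = 6108.34.

kr 6,108.3 trillion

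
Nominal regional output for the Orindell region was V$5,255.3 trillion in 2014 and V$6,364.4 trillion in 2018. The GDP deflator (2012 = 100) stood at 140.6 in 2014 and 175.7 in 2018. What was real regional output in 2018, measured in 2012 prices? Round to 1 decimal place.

V$3,622.3 trillion

Real regional output = Nominal / (GDP deflator/100) = 6364.4 / 1.757 = 3622.31.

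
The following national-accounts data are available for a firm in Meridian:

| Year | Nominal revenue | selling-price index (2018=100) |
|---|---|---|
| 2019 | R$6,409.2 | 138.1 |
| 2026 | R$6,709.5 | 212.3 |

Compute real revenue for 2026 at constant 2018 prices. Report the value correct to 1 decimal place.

Real revenue = Nominal / (selling-price index/100) = 6709.5 / 2.123 = 3160.39.

R$3,160.4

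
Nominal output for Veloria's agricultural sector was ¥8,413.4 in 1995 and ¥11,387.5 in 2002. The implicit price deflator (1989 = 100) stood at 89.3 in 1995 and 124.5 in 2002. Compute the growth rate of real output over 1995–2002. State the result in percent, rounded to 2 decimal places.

-2.92%

Real output 1995 = 8413.4 / 0.893 = 9421.50.
Real output 2002 = 11387.5 / 1.245 = 9146.59.
Real growth = 9146.59 / 9421.50 − 1 = -0.0292.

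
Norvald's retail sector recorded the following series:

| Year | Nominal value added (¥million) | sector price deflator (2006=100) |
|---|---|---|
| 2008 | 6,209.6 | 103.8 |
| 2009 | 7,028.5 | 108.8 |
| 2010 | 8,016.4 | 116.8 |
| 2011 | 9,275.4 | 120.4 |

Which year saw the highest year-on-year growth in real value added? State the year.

2009: real = 7028.5/1.088 = 6460.02; growth vs 2008 (5982.27) = 7.99%.
2010: real = 8016.4/1.168 = 6863.36; growth vs 2009 (6460.02) = 6.24%.
2011: real = 9275.4/1.204 = 7703.82; growth vs 2010 (6863.36) = 12.25%.

2011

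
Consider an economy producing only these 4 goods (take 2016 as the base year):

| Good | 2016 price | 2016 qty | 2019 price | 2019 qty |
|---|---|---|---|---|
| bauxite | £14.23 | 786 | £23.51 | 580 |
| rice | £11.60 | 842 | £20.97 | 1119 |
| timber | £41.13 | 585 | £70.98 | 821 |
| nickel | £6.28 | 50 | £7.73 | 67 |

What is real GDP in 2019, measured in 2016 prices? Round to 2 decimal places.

Real GDP 2019 = Σ (p_2016 × q_2019) = 14.23·580 + 11.60·1119 + 41.13·821 + 6.28·67 = 55422.29.

£55422.29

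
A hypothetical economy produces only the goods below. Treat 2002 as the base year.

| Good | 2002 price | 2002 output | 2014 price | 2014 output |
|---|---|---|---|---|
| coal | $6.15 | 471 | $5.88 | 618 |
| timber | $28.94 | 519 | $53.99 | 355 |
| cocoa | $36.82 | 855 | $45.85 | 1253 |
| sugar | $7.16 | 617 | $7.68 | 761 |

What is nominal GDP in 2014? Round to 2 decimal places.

$86094.82

Nominal GDP 2014 = Σ (p_2014 × q_2014) = 5.88·618 + 53.99·355 + 45.85·1253 + 7.68·761 = 86094.82.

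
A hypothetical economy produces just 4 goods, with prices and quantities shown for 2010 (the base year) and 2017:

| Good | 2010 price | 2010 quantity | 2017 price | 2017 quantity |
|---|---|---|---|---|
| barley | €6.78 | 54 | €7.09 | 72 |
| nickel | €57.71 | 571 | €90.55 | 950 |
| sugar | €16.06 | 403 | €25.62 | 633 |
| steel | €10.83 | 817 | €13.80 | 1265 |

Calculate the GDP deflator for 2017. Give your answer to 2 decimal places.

Nominal GDP 2017 = 7.09·72 + 90.55·950 + 25.62·633 + 13.80·1265 = 120207.44.
Real GDP 2017 (at 2010 prices) = 6.78·72 + 57.71·950 + 16.06·633 + 10.83·1265 = 79178.59.
Deflator = Nominal/Real × 100 = 120207.44/79178.59 × 100 = 151.818.

151.82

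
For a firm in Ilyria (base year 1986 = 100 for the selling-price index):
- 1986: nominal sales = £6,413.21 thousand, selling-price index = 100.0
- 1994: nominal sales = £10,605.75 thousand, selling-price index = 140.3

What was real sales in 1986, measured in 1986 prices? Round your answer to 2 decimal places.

£6,413.21 thousand

Real sales = Nominal / (selling-price index/100) = 6413.21 / 1.000 = 6413.21.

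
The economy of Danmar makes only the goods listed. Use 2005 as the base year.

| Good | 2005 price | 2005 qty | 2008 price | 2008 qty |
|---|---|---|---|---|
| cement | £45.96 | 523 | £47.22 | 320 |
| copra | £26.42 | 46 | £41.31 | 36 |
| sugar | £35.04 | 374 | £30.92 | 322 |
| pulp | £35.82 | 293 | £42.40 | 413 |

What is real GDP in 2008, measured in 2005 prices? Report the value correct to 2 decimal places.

Real GDP 2008 = Σ (p_2005 × q_2008) = 45.96·320 + 26.42·36 + 35.04·322 + 35.82·413 = 41734.86.

£41734.86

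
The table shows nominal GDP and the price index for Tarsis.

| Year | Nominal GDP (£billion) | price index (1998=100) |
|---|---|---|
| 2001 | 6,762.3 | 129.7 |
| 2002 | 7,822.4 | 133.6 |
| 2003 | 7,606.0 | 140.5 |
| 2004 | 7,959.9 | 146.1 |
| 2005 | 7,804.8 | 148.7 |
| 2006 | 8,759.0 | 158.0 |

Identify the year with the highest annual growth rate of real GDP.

2002: real = 7822.4/1.336 = 5855.09; growth vs 2001 (5213.80) = 12.30%.
2003: real = 7606.0/1.405 = 5413.52; growth vs 2002 (5855.09) = -7.54%.
2004: real = 7959.9/1.461 = 5448.25; growth vs 2003 (5413.52) = 0.64%.
2005: real = 7804.8/1.487 = 5248.69; growth vs 2004 (5448.25) = -3.66%.
2006: real = 8759.0/1.580 = 5543.67; growth vs 2005 (5248.69) = 5.62%.

2002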